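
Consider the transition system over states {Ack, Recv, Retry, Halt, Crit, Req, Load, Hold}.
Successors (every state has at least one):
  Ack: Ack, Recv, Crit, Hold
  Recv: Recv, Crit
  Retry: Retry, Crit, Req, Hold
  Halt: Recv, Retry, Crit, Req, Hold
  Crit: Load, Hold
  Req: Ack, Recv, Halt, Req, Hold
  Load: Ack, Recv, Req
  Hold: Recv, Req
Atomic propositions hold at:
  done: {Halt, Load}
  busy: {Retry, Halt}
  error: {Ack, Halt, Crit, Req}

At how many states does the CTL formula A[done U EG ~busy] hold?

Sat(~busy) = {Ack, Recv, Crit, Req, Load, Hold}
EG ~busy: greatest fixpoint, start Z0 = {Ack, Recv, Crit, Req, Load, Hold}, keep only states in Sat with some successor in Z. Already a fixed point.
Sat(EG ~busy) = {Ack, Recv, Crit, Req, Load, Hold}
A[done U EG ~busy]: least fixpoint, start Z0 = Sat(EG ~busy) = {Ack, Recv, Crit, Req, Load, Hold}, add states in Sat(done) with every successor in Z. Already a fixed point.
Sat(A[done U EG ~busy]) = {Ack, Recv, Crit, Req, Load, Hold}
|Sat(A[done U EG ~busy])| = |{Ack, Recv, Crit, Req, Load, Hold}| = 6.

6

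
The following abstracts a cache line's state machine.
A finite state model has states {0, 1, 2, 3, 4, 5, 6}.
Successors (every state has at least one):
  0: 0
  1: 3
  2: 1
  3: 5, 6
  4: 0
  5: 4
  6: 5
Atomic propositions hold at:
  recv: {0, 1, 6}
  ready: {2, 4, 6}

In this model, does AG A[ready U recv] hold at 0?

A[ready U recv]: least fixpoint, start Z0 = Sat(recv) = {0, 1, 6}, add states in Sat(ready) with every successor in Z. Z1 = {0, 1, 2, 4, 6}; fixed.
Sat(A[ready U recv]) = {0, 1, 2, 4, 6}
AG A[ready U recv]: greatest fixpoint, start Z0 = {0, 1, 2, 4, 6}, keep only states in Sat with every successor in Z. Z1 = {0, 2, 4}; Z2 = {0, 4}; fixed.
Sat(AG A[ready U recv]) = {0, 4}
0 ∈ Sat(AG A[ready U recv]) = {0, 4}, so the formula holds at 0.

Yes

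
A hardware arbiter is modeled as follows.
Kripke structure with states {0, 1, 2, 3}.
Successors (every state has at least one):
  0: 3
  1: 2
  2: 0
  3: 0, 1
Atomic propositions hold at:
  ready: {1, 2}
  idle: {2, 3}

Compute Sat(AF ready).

AF ready: least fixpoint, start Z0 = {1, 2}, add states with every successor in Z. Already a fixed point.
Sat(AF ready) = {1, 2}

{1, 2}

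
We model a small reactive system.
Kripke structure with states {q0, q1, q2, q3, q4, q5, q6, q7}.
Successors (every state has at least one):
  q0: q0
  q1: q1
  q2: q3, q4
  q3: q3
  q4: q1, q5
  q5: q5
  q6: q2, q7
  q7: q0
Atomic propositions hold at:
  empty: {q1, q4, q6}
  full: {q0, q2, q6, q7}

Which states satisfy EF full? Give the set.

{q0, q2, q6, q7}

EF full: least fixpoint, start Z0 = {q0, q2, q6, q7}, add states with some successor in Z. Already a fixed point.
Sat(EF full) = {q0, q2, q6, q7}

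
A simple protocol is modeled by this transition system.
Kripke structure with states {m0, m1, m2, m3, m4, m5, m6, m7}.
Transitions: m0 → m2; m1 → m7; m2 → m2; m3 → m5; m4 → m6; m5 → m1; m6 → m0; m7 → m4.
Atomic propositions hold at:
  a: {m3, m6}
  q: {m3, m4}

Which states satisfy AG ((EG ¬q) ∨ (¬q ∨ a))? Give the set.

Sat(¬q) = {m0, m1, m2, m5, m6, m7}
EG ¬q: greatest fixpoint, start Z0 = {m0, m1, m2, m5, m6, m7}, keep only states in Sat with some successor in Z. Z1 = {m0, m1, m2, m5, m6}; Z2 = {m0, m2, m5, m6}; Z3 = {m0, m2, m6}; fixed.
Sat(EG ¬q) = {m0, m2, m6}
Sat(¬q ∨ a) = {m0, m1, m2, m3, m5, m6, m7}
Sat((EG ¬q) ∨ (¬q ∨ a)) = {m0, m1, m2, m3, m5, m6, m7}
AG ((EG ¬q) ∨ (¬q ∨ a)): greatest fixpoint, start Z0 = {m0, m1, m2, m3, m5, m6, m7}, keep only states in Sat with every successor in Z. Z1 = {m0, m1, m2, m3, m5, m6}; Z2 = {m0, m2, m3, m5, m6}; Z3 = {m0, m2, m3, m6}; Z4 = {m0, m2, m6}; fixed.
Sat(AG ((EG ¬q) ∨ (¬q ∨ a))) = {m0, m2, m6}

{m0, m2, m6}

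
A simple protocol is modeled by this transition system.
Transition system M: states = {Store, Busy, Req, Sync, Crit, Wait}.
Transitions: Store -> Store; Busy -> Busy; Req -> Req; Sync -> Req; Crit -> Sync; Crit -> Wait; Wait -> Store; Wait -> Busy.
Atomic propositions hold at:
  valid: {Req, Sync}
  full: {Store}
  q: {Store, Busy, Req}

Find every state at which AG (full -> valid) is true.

Sat(full -> valid) = {Busy, Req, Sync, Crit, Wait}
AG (full -> valid): greatest fixpoint, start Z0 = {Busy, Req, Sync, Crit, Wait}, keep only states in Sat with every successor in Z. Z1 = {Busy, Req, Sync, Crit}; Z2 = {Busy, Req, Sync}; fixed.
Sat(AG (full -> valid)) = {Busy, Req, Sync}

{Busy, Req, Sync}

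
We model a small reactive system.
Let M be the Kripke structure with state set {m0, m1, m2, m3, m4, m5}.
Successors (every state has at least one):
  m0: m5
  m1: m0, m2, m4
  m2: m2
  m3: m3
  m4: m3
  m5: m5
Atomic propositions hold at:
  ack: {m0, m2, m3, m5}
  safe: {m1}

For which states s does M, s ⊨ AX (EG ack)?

{m0, m2, m3, m4, m5}

EG ack: greatest fixpoint, start Z0 = {m0, m2, m3, m5}, keep only states in Sat with some successor in Z. Already a fixed point.
Sat(EG ack) = {m0, m2, m3, m5}
Sat(AX (EG ack)) = {s : every successor in {m0, m2, m3, m5}} = {m0, m2, m3, m4, m5}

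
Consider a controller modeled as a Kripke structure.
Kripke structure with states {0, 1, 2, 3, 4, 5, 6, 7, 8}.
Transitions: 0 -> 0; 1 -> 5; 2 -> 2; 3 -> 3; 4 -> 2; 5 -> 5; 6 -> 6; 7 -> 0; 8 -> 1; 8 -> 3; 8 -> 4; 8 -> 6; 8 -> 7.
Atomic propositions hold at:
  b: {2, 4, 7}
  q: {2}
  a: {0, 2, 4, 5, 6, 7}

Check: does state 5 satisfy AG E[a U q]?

E[a U q]: least fixpoint, start Z0 = Sat(q) = {2}, add states in Sat(a) with some successor in Z. Z1 = {2, 4}; fixed.
Sat(E[a U q]) = {2, 4}
AG E[a U q]: greatest fixpoint, start Z0 = {2, 4}, keep only states in Sat with every successor in Z. Already a fixed point.
Sat(AG E[a U q]) = {2, 4}
5 ∉ Sat(AG E[a U q]) = {2, 4}, so the formula does not hold at 5.

No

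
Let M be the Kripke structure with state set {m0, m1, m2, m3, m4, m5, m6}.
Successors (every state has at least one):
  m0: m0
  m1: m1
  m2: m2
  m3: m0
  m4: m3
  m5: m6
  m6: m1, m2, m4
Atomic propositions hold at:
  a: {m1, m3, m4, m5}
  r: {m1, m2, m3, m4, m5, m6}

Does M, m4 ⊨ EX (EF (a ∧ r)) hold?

Sat(a ∧ r) = {m1, m3, m4, m5}
EF (a ∧ r): least fixpoint, start Z0 = {m1, m3, m4, m5}, add states with some successor in Z. Z1 = {m1, m3, m4, m5, m6}; fixed.
Sat(EF (a ∧ r)) = {m1, m3, m4, m5, m6}
Sat(EX (EF (a ∧ r))) = {s : some successor in {m1, m3, m4, m5, m6}} = {m1, m4, m5, m6}
m4 ∈ Sat(EX (EF (a ∧ r))) = {m1, m4, m5, m6}, so the formula holds at m4.

Yes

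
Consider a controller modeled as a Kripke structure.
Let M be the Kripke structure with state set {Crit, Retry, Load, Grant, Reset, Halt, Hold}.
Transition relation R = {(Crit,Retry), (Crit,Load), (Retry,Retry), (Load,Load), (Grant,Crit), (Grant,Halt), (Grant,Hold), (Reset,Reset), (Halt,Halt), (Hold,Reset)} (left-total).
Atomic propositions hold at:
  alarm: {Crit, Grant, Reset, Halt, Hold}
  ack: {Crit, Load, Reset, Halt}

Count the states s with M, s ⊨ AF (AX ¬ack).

1

Sat(¬ack) = {Retry, Grant, Hold}
Sat(AX ¬ack) = {s : every successor in {Retry, Grant, Hold}} = {Retry}
AF (AX ¬ack): least fixpoint, start Z0 = {Retry}, add states with every successor in Z. Already a fixed point.
Sat(AF (AX ¬ack)) = {Retry}
|Sat(AF (AX ¬ack))| = |{Retry}| = 1.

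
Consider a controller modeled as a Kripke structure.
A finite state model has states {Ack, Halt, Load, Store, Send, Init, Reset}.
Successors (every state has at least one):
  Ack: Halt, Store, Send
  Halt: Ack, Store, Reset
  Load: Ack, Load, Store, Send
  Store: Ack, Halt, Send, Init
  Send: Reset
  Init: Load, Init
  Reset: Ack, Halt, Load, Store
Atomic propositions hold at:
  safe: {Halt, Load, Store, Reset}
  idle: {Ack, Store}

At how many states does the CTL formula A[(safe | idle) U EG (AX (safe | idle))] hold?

3

Sat(safe | idle) = {Ack, Halt, Load, Store, Reset}
Sat(AX (safe | idle)) = {s : every successor in {Ack, Halt, Load, Store, Reset}} = {Halt, Send, Reset}
EG (AX (safe | idle)): greatest fixpoint, start Z0 = {Halt, Send, Reset}, keep only states in Sat with some successor in Z. Already a fixed point.
Sat(EG (AX (safe | idle))) = {Halt, Send, Reset}
A[(safe | idle) U EG (AX (safe | idle))]: least fixpoint, start Z0 = Sat(EG (AX (safe | idle))) = {Halt, Send, Reset}, add states in Sat(safe | idle) with every successor in Z. Already a fixed point.
Sat(A[(safe | idle) U EG (AX (safe | idle))]) = {Halt, Send, Reset}
|Sat(A[(safe | idle) U EG (AX (safe | idle))])| = |{Halt, Send, Reset}| = 3.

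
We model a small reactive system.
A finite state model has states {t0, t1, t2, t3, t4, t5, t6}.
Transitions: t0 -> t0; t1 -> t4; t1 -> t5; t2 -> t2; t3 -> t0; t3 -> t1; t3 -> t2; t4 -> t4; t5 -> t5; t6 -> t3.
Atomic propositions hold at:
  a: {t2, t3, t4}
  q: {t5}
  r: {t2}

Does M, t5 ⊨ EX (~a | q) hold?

Sat(~a) = {t0, t1, t5, t6}
Sat(~a | q) = {t0, t1, t5, t6}
Sat(EX (~a | q)) = {s : some successor in {t0, t1, t5, t6}} = {t0, t1, t3, t5}
t5 ∈ Sat(EX (~a | q)) = {t0, t1, t3, t5}, so the formula holds at t5.

Yes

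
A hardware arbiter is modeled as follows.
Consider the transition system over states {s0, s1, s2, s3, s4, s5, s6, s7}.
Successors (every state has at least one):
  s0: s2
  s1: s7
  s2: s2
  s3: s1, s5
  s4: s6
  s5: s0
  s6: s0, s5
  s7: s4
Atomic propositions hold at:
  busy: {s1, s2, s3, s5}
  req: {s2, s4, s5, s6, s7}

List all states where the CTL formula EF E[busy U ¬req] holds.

Sat(¬req) = {s0, s1, s3}
E[busy U ¬req]: least fixpoint, start Z0 = Sat(¬req) = {s0, s1, s3}, add states in Sat(busy) with some successor in Z. Z1 = {s0, s1, s3, s5}; fixed.
Sat(E[busy U ¬req]) = {s0, s1, s3, s5}
EF E[busy U ¬req]: least fixpoint, start Z0 = {s0, s1, s3, s5}, add states with some successor in Z. Z1 = {s0, s1, s3, s5, s6}; Z2 = {s0, s1, s3, s4, s5, s6}; Z3 = {s0, s1, s3, s4, s5, s6, s7}; fixed.
Sat(EF E[busy U ¬req]) = {s0, s1, s3, s4, s5, s6, s7}

{s0, s1, s3, s4, s5, s6, s7}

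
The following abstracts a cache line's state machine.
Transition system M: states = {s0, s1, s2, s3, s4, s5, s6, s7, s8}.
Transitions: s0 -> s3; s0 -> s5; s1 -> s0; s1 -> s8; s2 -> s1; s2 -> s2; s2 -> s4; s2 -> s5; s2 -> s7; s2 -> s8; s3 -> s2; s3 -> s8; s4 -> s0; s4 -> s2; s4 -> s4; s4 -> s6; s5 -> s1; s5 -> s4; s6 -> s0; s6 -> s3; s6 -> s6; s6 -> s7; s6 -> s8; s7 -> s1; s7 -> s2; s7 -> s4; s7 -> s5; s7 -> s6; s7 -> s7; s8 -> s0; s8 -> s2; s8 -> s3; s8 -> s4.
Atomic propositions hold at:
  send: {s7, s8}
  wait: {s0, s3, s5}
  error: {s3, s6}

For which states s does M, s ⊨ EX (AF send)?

{s1, s2, s3, s6, s7}

AF send: least fixpoint, start Z0 = {s7, s8}, add states with every successor in Z. Already a fixed point.
Sat(AF send) = {s7, s8}
Sat(EX (AF send)) = {s : some successor in {s7, s8}} = {s1, s2, s3, s6, s7}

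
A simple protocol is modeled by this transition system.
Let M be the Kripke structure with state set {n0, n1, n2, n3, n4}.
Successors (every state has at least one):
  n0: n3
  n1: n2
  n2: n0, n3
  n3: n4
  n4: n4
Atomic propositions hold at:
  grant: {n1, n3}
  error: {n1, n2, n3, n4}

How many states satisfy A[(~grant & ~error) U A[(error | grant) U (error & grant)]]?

3

Sat(~grant) = {n0, n2, n4}
Sat(~error) = {n0}
Sat(~grant & ~error) = {n0}
Sat(error | grant) = {n1, n2, n3, n4}
Sat(error & grant) = {n1, n3}
A[(error | grant) U (error & grant)]: least fixpoint, start Z0 = Sat((error & grant)) = {n1, n3}, add states in Sat(error | grant) with every successor in Z. Already a fixed point.
Sat(A[(error | grant) U (error & grant)]) = {n1, n3}
A[(~grant & ~error) U A[(error | grant) U (error & grant)]]: least fixpoint, start Z0 = Sat(A[(error | grant) U (error & grant)]) = {n1, n3}, add states in Sat(~grant & ~error) with every successor in Z. Z1 = {n0, n1, n3}; fixed.
Sat(A[(~grant & ~error) U A[(error | grant) U (error & grant)]]) = {n0, n1, n3}
|Sat(A[(~grant & ~error) U A[(error | grant) U (error & grant)]])| = |{n0, n1, n3}| = 3.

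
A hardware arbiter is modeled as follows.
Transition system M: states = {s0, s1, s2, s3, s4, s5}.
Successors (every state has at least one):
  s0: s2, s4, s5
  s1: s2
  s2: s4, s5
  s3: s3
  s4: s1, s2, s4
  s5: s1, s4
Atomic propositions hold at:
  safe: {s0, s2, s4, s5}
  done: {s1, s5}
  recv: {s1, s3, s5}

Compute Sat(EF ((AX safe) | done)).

Sat(AX safe) = {s : every successor in {s0, s2, s4, s5}} = {s0, s1, s2}
Sat((AX safe) | done) = {s0, s1, s2, s5}
EF ((AX safe) | done): least fixpoint, start Z0 = {s0, s1, s2, s5}, add states with some successor in Z. Z1 = {s0, s1, s2, s4, s5}; fixed.
Sat(EF ((AX safe) | done)) = {s0, s1, s2, s4, s5}

{s0, s1, s2, s4, s5}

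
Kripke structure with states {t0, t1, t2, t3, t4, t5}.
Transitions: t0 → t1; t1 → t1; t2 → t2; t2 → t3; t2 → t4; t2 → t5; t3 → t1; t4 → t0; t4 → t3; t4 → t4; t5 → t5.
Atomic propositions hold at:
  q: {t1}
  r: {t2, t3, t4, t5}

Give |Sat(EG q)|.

EG q: greatest fixpoint, start Z0 = {t1}, keep only states in Sat with some successor in Z. Already a fixed point.
Sat(EG q) = {t1}
|Sat(EG q)| = |{t1}| = 1.

1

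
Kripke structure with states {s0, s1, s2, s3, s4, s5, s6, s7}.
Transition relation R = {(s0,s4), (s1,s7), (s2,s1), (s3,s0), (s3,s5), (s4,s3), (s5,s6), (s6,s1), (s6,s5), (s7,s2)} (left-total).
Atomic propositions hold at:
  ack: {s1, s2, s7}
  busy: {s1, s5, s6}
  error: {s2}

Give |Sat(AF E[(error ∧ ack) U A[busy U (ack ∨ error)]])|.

Sat(error ∧ ack) = {s2}
Sat(ack ∨ error) = {s1, s2, s7}
A[busy U (ack ∨ error)]: least fixpoint, start Z0 = Sat((ack ∨ error)) = {s1, s2, s7}, add states in Sat(busy) with every successor in Z. Already a fixed point.
Sat(A[busy U (ack ∨ error)]) = {s1, s2, s7}
E[(error ∧ ack) U A[busy U (ack ∨ error)]]: least fixpoint, start Z0 = Sat(A[busy U (ack ∨ error)]) = {s1, s2, s7}, add states in Sat(error ∧ ack) with some successor in Z. Already a fixed point.
Sat(E[(error ∧ ack) U A[busy U (ack ∨ error)]]) = {s1, s2, s7}
AF E[(error ∧ ack) U A[busy U (ack ∨ error)]]: least fixpoint, start Z0 = {s1, s2, s7}, add states with every successor in Z. Already a fixed point.
Sat(AF E[(error ∧ ack) U A[busy U (ack ∨ error)]]) = {s1, s2, s7}
|Sat(AF E[(error ∧ ack) U A[busy U (ack ∨ error)]])| = |{s1, s2, s7}| = 3.

3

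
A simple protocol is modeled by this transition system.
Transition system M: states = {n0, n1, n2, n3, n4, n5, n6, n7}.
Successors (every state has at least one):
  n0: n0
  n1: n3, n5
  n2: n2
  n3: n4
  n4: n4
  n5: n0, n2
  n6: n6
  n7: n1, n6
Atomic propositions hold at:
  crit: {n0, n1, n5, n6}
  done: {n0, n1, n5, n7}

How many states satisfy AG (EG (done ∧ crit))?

1

Sat(done ∧ crit) = {n0, n1, n5}
EG (done ∧ crit): greatest fixpoint, start Z0 = {n0, n1, n5}, keep only states in Sat with some successor in Z. Already a fixed point.
Sat(EG (done ∧ crit)) = {n0, n1, n5}
AG (EG (done ∧ crit)): greatest fixpoint, start Z0 = {n0, n1, n5}, keep only states in Sat with every successor in Z. Z1 = {n0}; fixed.
Sat(AG (EG (done ∧ crit))) = {n0}
|Sat(AG (EG (done ∧ crit)))| = |{n0}| = 1.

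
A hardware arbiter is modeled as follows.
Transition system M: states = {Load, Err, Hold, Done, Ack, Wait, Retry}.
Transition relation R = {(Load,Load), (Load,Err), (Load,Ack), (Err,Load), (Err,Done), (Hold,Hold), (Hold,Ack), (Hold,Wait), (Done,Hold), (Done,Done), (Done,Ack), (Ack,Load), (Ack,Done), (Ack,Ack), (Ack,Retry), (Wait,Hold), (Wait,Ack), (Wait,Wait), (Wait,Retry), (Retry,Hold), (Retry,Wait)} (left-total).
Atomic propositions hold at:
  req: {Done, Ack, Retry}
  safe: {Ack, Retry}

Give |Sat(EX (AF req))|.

AF req: least fixpoint, start Z0 = {Done, Ack, Retry}, add states with every successor in Z. Already a fixed point.
Sat(AF req) = {Done, Ack, Retry}
Sat(EX (AF req)) = {s : some successor in {Done, Ack, Retry}} = {Load, Err, Hold, Done, Ack, Wait}
|Sat(EX (AF req))| = |{Load, Err, Hold, Done, Ack, Wait}| = 6.

6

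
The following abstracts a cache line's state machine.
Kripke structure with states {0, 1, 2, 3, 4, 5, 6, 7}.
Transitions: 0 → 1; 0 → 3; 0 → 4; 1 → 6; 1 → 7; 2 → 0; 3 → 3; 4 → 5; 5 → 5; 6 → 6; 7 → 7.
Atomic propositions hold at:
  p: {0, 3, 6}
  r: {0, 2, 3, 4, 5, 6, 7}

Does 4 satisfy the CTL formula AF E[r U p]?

No

E[r U p]: least fixpoint, start Z0 = Sat(p) = {0, 3, 6}, add states in Sat(r) with some successor in Z. Z1 = {0, 2, 3, 6}; fixed.
Sat(E[r U p]) = {0, 2, 3, 6}
AF E[r U p]: least fixpoint, start Z0 = {0, 2, 3, 6}, add states with every successor in Z. Already a fixed point.
Sat(AF E[r U p]) = {0, 2, 3, 6}
4 ∉ Sat(AF E[r U p]) = {0, 2, 3, 6}, so the formula does not hold at 4.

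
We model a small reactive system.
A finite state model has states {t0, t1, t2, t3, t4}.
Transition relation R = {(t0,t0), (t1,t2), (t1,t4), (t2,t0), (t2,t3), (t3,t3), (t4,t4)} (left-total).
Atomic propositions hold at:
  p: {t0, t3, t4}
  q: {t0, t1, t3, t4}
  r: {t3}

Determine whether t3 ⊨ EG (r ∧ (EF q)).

EF q: least fixpoint, start Z0 = {t0, t1, t3, t4}, add states with some successor in Z. Z1 = {t0, t1, t2, t3, t4}; fixed.
Sat(EF q) = {t0, t1, t2, t3, t4}
Sat(r ∧ (EF q)) = {t3}
EG (r ∧ (EF q)): greatest fixpoint, start Z0 = {t3}, keep only states in Sat with some successor in Z. Already a fixed point.
Sat(EG (r ∧ (EF q))) = {t3}
t3 ∈ Sat(EG (r ∧ (EF q))) = {t3}, so the formula holds at t3.

Yes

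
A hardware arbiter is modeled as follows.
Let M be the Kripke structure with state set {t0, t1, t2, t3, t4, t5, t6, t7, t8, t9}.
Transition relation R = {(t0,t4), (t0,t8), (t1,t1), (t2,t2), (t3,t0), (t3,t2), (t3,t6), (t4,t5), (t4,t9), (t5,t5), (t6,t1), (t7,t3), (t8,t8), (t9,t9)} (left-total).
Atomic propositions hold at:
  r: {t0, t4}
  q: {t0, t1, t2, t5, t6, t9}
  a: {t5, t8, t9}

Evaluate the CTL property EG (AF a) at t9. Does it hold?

AF a: least fixpoint, start Z0 = {t5, t8, t9}, add states with every successor in Z. Z1 = {t4, t5, t8, t9}; Z2 = {t0, t4, t5, t8, t9}; fixed.
Sat(AF a) = {t0, t4, t5, t8, t9}
EG (AF a): greatest fixpoint, start Z0 = {t0, t4, t5, t8, t9}, keep only states in Sat with some successor in Z. Already a fixed point.
Sat(EG (AF a)) = {t0, t4, t5, t8, t9}
t9 ∈ Sat(EG (AF a)) = {t0, t4, t5, t8, t9}, so the formula holds at t9.

Yes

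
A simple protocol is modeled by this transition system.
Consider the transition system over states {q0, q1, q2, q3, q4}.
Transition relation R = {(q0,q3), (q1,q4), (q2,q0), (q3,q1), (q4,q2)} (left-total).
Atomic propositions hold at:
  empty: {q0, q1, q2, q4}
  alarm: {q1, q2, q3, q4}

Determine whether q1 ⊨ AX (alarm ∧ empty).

Sat(alarm ∧ empty) = {q1, q2, q4}
Sat(AX (alarm ∧ empty)) = {s : every successor in {q1, q2, q4}} = {q1, q3, q4}
q1 ∈ Sat(AX (alarm ∧ empty)) = {q1, q3, q4}, so the formula holds at q1.

Yes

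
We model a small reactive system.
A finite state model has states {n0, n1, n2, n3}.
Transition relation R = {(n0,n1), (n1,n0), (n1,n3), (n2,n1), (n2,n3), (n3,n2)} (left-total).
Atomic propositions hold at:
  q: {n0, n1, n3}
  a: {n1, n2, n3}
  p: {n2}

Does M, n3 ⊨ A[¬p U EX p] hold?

Sat(¬p) = {n0, n1, n3}
Sat(EX p) = {s : some successor in {n2}} = {n3}
A[¬p U EX p]: least fixpoint, start Z0 = Sat(EX p) = {n3}, add states in Sat(¬p) with every successor in Z. Already a fixed point.
Sat(A[¬p U EX p]) = {n3}
n3 ∈ Sat(A[¬p U EX p]) = {n3}, so the formula holds at n3.

Yes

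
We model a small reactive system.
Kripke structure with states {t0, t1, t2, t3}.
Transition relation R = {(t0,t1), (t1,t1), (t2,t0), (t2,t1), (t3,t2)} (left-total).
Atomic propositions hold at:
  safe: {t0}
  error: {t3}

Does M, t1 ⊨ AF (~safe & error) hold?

Sat(~safe) = {t1, t2, t3}
Sat(~safe & error) = {t3}
AF (~safe & error): least fixpoint, start Z0 = {t3}, add states with every successor in Z. Already a fixed point.
Sat(AF (~safe & error)) = {t3}
t1 ∉ Sat(AF (~safe & error)) = {t3}, so the formula does not hold at t1.

No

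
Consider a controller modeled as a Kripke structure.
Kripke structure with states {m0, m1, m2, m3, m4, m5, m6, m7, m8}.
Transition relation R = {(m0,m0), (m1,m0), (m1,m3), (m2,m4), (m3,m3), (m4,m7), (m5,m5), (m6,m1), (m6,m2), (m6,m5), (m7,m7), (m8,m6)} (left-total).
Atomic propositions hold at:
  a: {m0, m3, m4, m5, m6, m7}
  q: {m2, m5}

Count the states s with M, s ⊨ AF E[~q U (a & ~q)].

Sat(~q) = {m0, m1, m3, m4, m6, m7, m8}
Sat(a & ~q) = {m0, m3, m4, m6, m7}
E[~q U (a & ~q)]: least fixpoint, start Z0 = Sat((a & ~q)) = {m0, m3, m4, m6, m7}, add states in Sat(~q) with some successor in Z. Z1 = {m0, m1, m3, m4, m6, m7, m8}; fixed.
Sat(E[~q U (a & ~q)]) = {m0, m1, m3, m4, m6, m7, m8}
AF E[~q U (a & ~q)]: least fixpoint, start Z0 = {m0, m1, m3, m4, m6, m7, m8}, add states with every successor in Z. Z1 = {m0, m1, m2, m3, m4, m6, m7, m8}; fixed.
Sat(AF E[~q U (a & ~q)]) = {m0, m1, m2, m3, m4, m6, m7, m8}
|Sat(AF E[~q U (a & ~q)])| = |{m0, m1, m2, m3, m4, m6, m7, m8}| = 8.

8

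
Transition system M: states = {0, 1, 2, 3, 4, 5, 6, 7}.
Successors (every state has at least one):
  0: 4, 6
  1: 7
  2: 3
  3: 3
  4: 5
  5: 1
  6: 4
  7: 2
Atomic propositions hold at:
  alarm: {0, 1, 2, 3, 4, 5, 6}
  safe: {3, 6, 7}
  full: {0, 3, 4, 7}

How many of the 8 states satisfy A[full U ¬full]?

7

Sat(¬full) = {1, 2, 5, 6}
A[full U ¬full]: least fixpoint, start Z0 = Sat(¬full) = {1, 2, 5, 6}, add states in Sat(full) with every successor in Z. Z1 = {1, 2, 4, 5, 6, 7}; Z2 = {0, 1, 2, 4, 5, 6, 7}; fixed.
Sat(A[full U ¬full]) = {0, 1, 2, 4, 5, 6, 7}
|Sat(A[full U ¬full])| = |{0, 1, 2, 4, 5, 6, 7}| = 7.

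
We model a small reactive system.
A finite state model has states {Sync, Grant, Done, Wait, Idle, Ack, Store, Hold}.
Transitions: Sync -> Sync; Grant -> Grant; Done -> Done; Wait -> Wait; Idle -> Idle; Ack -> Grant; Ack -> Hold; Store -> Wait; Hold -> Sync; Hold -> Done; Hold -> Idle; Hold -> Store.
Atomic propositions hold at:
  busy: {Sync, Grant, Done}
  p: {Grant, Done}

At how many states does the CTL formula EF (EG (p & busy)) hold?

Sat(p & busy) = {Grant, Done}
EG (p & busy): greatest fixpoint, start Z0 = {Grant, Done}, keep only states in Sat with some successor in Z. Already a fixed point.
Sat(EG (p & busy)) = {Grant, Done}
EF (EG (p & busy)): least fixpoint, start Z0 = {Grant, Done}, add states with some successor in Z. Z1 = {Grant, Done, Ack, Hold}; fixed.
Sat(EF (EG (p & busy))) = {Grant, Done, Ack, Hold}
|Sat(EF (EG (p & busy)))| = |{Grant, Done, Ack, Hold}| = 4.

4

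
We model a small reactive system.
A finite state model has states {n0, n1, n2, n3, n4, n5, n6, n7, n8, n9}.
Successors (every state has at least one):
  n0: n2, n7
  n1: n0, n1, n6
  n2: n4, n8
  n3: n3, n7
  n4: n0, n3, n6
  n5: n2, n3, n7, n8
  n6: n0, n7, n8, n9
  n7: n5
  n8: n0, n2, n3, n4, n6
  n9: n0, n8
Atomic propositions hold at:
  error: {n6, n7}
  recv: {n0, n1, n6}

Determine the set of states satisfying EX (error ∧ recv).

{n1, n4, n8}

Sat(error ∧ recv) = {n6}
Sat(EX (error ∧ recv)) = {s : some successor in {n6}} = {n1, n4, n8}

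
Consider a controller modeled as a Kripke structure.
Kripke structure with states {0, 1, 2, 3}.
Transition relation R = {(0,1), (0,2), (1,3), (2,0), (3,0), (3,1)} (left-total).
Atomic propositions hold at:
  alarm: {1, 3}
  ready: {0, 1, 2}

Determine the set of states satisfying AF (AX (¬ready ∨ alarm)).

{1}

Sat(¬ready) = {3}
Sat(¬ready ∨ alarm) = {1, 3}
Sat(AX (¬ready ∨ alarm)) = {s : every successor in {1, 3}} = {1}
AF (AX (¬ready ∨ alarm)): least fixpoint, start Z0 = {1}, add states with every successor in Z. Already a fixed point.
Sat(AF (AX (¬ready ∨ alarm))) = {1}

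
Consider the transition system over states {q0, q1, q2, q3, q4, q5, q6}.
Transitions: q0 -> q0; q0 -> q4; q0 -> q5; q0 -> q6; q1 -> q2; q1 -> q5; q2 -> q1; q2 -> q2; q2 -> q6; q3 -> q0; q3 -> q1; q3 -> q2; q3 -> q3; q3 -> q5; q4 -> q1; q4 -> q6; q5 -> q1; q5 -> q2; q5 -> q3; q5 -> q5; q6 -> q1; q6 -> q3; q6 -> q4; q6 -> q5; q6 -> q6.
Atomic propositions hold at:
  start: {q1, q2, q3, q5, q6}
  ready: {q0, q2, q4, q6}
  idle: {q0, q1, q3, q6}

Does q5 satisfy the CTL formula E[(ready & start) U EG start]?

Yes

Sat(ready & start) = {q2, q6}
EG start: greatest fixpoint, start Z0 = {q1, q2, q3, q5, q6}, keep only states in Sat with some successor in Z. Already a fixed point.
Sat(EG start) = {q1, q2, q3, q5, q6}
E[(ready & start) U EG start]: least fixpoint, start Z0 = Sat(EG start) = {q1, q2, q3, q5, q6}, add states in Sat(ready & start) with some successor in Z. Already a fixed point.
Sat(E[(ready & start) U EG start]) = {q1, q2, q3, q5, q6}
q5 ∈ Sat(E[(ready & start) U EG start]) = {q1, q2, q3, q5, q6}, so the formula holds at q5.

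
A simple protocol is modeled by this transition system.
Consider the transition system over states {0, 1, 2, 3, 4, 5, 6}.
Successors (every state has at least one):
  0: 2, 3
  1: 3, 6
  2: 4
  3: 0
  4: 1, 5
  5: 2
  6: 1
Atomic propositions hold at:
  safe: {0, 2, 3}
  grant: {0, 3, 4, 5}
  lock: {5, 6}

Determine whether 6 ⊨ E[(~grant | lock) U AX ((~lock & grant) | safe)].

Sat(~grant) = {1, 2, 6}
Sat(~grant | lock) = {1, 2, 5, 6}
Sat(~lock) = {0, 1, 2, 3, 4}
Sat(~lock & grant) = {0, 3, 4}
Sat((~lock & grant) | safe) = {0, 2, 3, 4}
Sat(AX ((~lock & grant) | safe)) = {s : every successor in {0, 2, 3, 4}} = {0, 2, 3, 5}
E[(~grant | lock) U AX ((~lock & grant) | safe)]: least fixpoint, start Z0 = Sat(AX ((~lock & grant) | safe)) = {0, 2, 3, 5}, add states in Sat(~grant | lock) with some successor in Z. Z1 = {0, 1, 2, 3, 5}; Z2 = {0, 1, 2, 3, 5, 6}; fixed.
Sat(E[(~grant | lock) U AX ((~lock & grant) | safe)]) = {0, 1, 2, 3, 5, 6}
6 ∈ Sat(E[(~grant | lock) U AX ((~lock & grant) | safe)]) = {0, 1, 2, 3, 5, 6}, so the formula holds at 6.

Yes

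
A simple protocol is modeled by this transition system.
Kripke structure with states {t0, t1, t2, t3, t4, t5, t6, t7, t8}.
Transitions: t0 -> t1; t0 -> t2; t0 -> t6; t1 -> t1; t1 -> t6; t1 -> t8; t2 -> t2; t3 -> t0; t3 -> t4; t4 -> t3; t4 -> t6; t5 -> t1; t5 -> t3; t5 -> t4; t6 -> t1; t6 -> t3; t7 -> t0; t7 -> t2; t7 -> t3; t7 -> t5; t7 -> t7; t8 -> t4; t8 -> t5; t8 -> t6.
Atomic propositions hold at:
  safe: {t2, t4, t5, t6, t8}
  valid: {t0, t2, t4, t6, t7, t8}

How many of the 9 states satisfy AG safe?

1

AG safe: greatest fixpoint, start Z0 = {t2, t4, t5, t6, t8}, keep only states in Sat with every successor in Z. Z1 = {t2, t8}; Z2 = {t2}; fixed.
Sat(AG safe) = {t2}
|Sat(AG safe)| = |{t2}| = 1.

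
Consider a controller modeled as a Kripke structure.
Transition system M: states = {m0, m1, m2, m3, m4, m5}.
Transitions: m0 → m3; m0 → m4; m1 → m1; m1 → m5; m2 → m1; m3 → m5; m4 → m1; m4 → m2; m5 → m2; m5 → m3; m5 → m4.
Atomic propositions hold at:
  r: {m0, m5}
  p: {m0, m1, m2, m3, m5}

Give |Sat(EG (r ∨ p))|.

Sat(r ∨ p) = {m0, m1, m2, m3, m5}
EG (r ∨ p): greatest fixpoint, start Z0 = {m0, m1, m2, m3, m5}, keep only states in Sat with some successor in Z. Already a fixed point.
Sat(EG (r ∨ p)) = {m0, m1, m2, m3, m5}
|Sat(EG (r ∨ p))| = |{m0, m1, m2, m3, m5}| = 5.

5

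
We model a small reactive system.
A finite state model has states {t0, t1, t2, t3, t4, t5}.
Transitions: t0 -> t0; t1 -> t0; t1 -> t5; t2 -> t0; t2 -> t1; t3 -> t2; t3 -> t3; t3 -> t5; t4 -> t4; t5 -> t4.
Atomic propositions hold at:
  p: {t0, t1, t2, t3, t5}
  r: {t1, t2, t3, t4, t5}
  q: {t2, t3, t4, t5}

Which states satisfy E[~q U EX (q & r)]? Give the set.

{t1, t3, t4, t5}

Sat(~q) = {t0, t1}
Sat(q & r) = {t2, t3, t4, t5}
Sat(EX (q & r)) = {s : some successor in {t2, t3, t4, t5}} = {t1, t3, t4, t5}
E[~q U EX (q & r)]: least fixpoint, start Z0 = Sat(EX (q & r)) = {t1, t3, t4, t5}, add states in Sat(~q) with some successor in Z. Already a fixed point.
Sat(E[~q U EX (q & r)]) = {t1, t3, t4, t5}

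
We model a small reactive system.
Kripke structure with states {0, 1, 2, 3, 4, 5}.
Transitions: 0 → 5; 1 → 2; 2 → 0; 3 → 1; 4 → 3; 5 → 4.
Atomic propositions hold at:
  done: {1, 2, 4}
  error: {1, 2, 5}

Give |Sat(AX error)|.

Sat(AX error) = {s : every successor in {1, 2, 5}} = {0, 1, 3}
|Sat(AX error)| = |{0, 1, 3}| = 3.

3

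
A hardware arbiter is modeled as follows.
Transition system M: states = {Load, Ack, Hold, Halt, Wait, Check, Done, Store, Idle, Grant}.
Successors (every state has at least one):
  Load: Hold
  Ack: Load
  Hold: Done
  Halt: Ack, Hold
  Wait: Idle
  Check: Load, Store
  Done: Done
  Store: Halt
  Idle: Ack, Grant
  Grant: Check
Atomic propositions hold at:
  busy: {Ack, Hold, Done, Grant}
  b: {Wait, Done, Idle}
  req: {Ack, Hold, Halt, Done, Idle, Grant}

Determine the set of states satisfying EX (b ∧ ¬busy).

{Wait}

Sat(¬busy) = {Load, Halt, Wait, Check, Store, Idle}
Sat(b ∧ ¬busy) = {Wait, Idle}
Sat(EX (b ∧ ¬busy)) = {s : some successor in {Wait, Idle}} = {Wait}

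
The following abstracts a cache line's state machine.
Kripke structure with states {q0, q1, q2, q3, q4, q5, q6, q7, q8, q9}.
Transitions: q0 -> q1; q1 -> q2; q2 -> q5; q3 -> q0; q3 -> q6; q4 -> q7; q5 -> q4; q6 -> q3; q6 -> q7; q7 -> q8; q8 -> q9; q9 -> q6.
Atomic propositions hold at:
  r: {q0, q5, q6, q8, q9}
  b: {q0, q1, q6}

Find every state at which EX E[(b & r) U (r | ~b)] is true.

{q1, q2, q3, q4, q5, q6, q7, q8, q9}

Sat(b & r) = {q0, q6}
Sat(~b) = {q2, q3, q4, q5, q7, q8, q9}
Sat(r | ~b) = {q0, q2, q3, q4, q5, q6, q7, q8, q9}
E[(b & r) U (r | ~b)]: least fixpoint, start Z0 = Sat((r | ~b)) = {q0, q2, q3, q4, q5, q6, q7, q8, q9}, add states in Sat(b & r) with some successor in Z. Already a fixed point.
Sat(E[(b & r) U (r | ~b)]) = {q0, q2, q3, q4, q5, q6, q7, q8, q9}
Sat(EX E[(b & r) U (r | ~b)]) = {s : some successor in {q0, q2, q3, q4, q5, q6, q7, q8, q9}} = {q1, q2, q3, q4, q5, q6, q7, q8, q9}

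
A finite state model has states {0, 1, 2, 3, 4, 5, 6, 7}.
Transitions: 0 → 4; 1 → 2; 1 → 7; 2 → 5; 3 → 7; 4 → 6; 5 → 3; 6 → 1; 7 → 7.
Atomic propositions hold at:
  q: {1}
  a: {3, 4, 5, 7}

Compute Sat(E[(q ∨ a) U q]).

Sat(q ∨ a) = {1, 3, 4, 5, 7}
E[(q ∨ a) U q]: least fixpoint, start Z0 = Sat(q) = {1}, add states in Sat(q ∨ a) with some successor in Z. Already a fixed point.
Sat(E[(q ∨ a) U q]) = {1}

{1}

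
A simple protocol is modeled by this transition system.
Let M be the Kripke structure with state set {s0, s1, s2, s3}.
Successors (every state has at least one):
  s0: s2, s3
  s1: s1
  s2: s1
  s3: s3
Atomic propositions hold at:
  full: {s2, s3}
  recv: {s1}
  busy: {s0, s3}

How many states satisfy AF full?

3

AF full: least fixpoint, start Z0 = {s2, s3}, add states with every successor in Z. Z1 = {s0, s2, s3}; fixed.
Sat(AF full) = {s0, s2, s3}
|Sat(AF full)| = |{s0, s2, s3}| = 3.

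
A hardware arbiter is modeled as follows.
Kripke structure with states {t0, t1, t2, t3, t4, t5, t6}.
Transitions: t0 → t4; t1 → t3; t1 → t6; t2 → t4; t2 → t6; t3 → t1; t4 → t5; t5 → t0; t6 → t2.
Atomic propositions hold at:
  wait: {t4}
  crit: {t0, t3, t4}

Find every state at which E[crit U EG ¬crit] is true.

Sat(¬crit) = {t1, t2, t5, t6}
EG ¬crit: greatest fixpoint, start Z0 = {t1, t2, t5, t6}, keep only states in Sat with some successor in Z. Z1 = {t1, t2, t6}; fixed.
Sat(EG ¬crit) = {t1, t2, t6}
E[crit U EG ¬crit]: least fixpoint, start Z0 = Sat(EG ¬crit) = {t1, t2, t6}, add states in Sat(crit) with some successor in Z. Z1 = {t1, t2, t3, t6}; fixed.
Sat(E[crit U EG ¬crit]) = {t1, t2, t3, t6}

{t1, t2, t3, t6}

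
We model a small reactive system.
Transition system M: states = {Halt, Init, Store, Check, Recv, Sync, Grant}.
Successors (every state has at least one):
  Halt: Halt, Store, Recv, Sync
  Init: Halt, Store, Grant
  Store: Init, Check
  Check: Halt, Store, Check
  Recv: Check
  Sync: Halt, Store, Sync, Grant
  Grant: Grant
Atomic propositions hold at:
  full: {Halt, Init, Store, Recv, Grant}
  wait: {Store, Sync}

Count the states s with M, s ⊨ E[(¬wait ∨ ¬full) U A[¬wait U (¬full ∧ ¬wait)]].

5

Sat(¬wait) = {Halt, Init, Check, Recv, Grant}
Sat(¬full) = {Check, Sync}
Sat(¬wait ∨ ¬full) = {Halt, Init, Check, Recv, Sync, Grant}
Sat(¬full ∧ ¬wait) = {Check}
A[¬wait U (¬full ∧ ¬wait)]: least fixpoint, start Z0 = Sat((¬full ∧ ¬wait)) = {Check}, add states in Sat(¬wait) with every successor in Z. Z1 = {Check, Recv}; fixed.
Sat(A[¬wait U (¬full ∧ ¬wait)]) = {Check, Recv}
E[(¬wait ∨ ¬full) U A[¬wait U (¬full ∧ ¬wait)]]: least fixpoint, start Z0 = Sat(A[¬wait U (¬full ∧ ¬wait)]) = {Check, Recv}, add states in Sat(¬wait ∨ ¬full) with some successor in Z. Z1 = {Halt, Check, Recv}; Z2 = {Halt, Init, Check, Recv, Sync}; fixed.
Sat(E[(¬wait ∨ ¬full) U A[¬wait U (¬full ∧ ¬wait)]]) = {Halt, Init, Check, Recv, Sync}
|Sat(E[(¬wait ∨ ¬full) U A[¬wait U (¬full ∧ ¬wait)]])| = |{Halt, Init, Check, Recv, Sync}| = 5.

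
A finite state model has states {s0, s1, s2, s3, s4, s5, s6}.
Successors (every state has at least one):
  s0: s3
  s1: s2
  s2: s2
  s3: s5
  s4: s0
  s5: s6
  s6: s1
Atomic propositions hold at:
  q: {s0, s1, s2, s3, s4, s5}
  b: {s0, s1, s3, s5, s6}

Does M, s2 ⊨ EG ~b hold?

Yes

Sat(~b) = {s2, s4}
EG ~b: greatest fixpoint, start Z0 = {s2, s4}, keep only states in Sat with some successor in Z. Z1 = {s2}; fixed.
Sat(EG ~b) = {s2}
s2 ∈ Sat(EG ~b) = {s2}, so the formula holds at s2.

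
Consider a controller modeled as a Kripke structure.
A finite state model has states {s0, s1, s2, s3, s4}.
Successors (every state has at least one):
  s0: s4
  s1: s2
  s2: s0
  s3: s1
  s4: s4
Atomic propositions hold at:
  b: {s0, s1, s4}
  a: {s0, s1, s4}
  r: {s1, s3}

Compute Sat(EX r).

{s3}

Sat(EX r) = {s : some successor in {s1, s3}} = {s3}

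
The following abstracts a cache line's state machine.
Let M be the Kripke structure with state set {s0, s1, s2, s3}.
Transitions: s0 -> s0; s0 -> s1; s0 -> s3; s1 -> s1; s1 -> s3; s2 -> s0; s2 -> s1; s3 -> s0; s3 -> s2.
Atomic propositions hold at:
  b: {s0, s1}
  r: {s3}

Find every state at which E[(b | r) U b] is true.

{s0, s1, s3}

Sat(b | r) = {s0, s1, s3}
E[(b | r) U b]: least fixpoint, start Z0 = Sat(b) = {s0, s1}, add states in Sat(b | r) with some successor in Z. Z1 = {s0, s1, s3}; fixed.
Sat(E[(b | r) U b]) = {s0, s1, s3}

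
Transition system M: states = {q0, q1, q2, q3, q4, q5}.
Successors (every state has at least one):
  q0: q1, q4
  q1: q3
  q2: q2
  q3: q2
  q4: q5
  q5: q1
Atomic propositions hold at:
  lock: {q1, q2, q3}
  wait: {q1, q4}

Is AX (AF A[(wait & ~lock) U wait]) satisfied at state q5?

Yes

Sat(~lock) = {q0, q4, q5}
Sat(wait & ~lock) = {q4}
A[(wait & ~lock) U wait]: least fixpoint, start Z0 = Sat(wait) = {q1, q4}, add states in Sat(wait & ~lock) with every successor in Z. Already a fixed point.
Sat(A[(wait & ~lock) U wait]) = {q1, q4}
AF A[(wait & ~lock) U wait]: least fixpoint, start Z0 = {q1, q4}, add states with every successor in Z. Z1 = {q0, q1, q4, q5}; fixed.
Sat(AF A[(wait & ~lock) U wait]) = {q0, q1, q4, q5}
Sat(AX (AF A[(wait & ~lock) U wait])) = {s : every successor in {q0, q1, q4, q5}} = {q0, q4, q5}
q5 ∈ Sat(AX (AF A[(wait & ~lock) U wait])) = {q0, q4, q5}, so the formula holds at q5.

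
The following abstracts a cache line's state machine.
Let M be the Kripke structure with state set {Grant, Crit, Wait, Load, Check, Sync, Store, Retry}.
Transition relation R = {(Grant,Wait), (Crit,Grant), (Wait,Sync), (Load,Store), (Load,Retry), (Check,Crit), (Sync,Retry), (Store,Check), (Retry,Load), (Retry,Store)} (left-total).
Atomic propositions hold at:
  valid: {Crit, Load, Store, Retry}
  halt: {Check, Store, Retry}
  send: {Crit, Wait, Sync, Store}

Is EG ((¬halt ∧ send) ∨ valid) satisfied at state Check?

Sat(¬halt) = {Grant, Crit, Wait, Load, Sync}
Sat(¬halt ∧ send) = {Crit, Wait, Sync}
Sat((¬halt ∧ send) ∨ valid) = {Crit, Wait, Load, Sync, Store, Retry}
EG ((¬halt ∧ send) ∨ valid): greatest fixpoint, start Z0 = {Crit, Wait, Load, Sync, Store, Retry}, keep only states in Sat with some successor in Z. Z1 = {Wait, Load, Sync, Retry}; fixed.
Sat(EG ((¬halt ∧ send) ∨ valid)) = {Wait, Load, Sync, Retry}
Check ∉ Sat(EG ((¬halt ∧ send) ∨ valid)) = {Wait, Load, Sync, Retry}, so the formula does not hold at Check.

No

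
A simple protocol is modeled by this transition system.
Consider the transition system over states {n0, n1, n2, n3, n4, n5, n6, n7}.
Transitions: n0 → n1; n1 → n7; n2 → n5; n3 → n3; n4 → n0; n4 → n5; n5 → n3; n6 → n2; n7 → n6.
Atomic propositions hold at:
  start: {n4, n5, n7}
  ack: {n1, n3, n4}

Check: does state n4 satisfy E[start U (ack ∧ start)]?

Yes

Sat(ack ∧ start) = {n4}
E[start U (ack ∧ start)]: least fixpoint, start Z0 = Sat((ack ∧ start)) = {n4}, add states in Sat(start) with some successor in Z. Already a fixed point.
Sat(E[start U (ack ∧ start)]) = {n4}
n4 ∈ Sat(E[start U (ack ∧ start)]) = {n4}, so the formula holds at n4.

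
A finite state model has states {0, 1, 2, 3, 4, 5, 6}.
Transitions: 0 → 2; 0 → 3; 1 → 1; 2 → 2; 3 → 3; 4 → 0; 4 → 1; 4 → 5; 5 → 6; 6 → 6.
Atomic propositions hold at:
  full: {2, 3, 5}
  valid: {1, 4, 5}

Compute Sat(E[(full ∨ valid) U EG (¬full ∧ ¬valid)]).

{4, 5, 6}

Sat(full ∨ valid) = {1, 2, 3, 4, 5}
Sat(¬full) = {0, 1, 4, 6}
Sat(¬valid) = {0, 2, 3, 6}
Sat(¬full ∧ ¬valid) = {0, 6}
EG (¬full ∧ ¬valid): greatest fixpoint, start Z0 = {0, 6}, keep only states in Sat with some successor in Z. Z1 = {6}; fixed.
Sat(EG (¬full ∧ ¬valid)) = {6}
E[(full ∨ valid) U EG (¬full ∧ ¬valid)]: least fixpoint, start Z0 = Sat(EG (¬full ∧ ¬valid)) = {6}, add states in Sat(full ∨ valid) with some successor in Z. Z1 = {5, 6}; Z2 = {4, 5, 6}; fixed.
Sat(E[(full ∨ valid) U EG (¬full ∧ ¬valid)]) = {4, 5, 6}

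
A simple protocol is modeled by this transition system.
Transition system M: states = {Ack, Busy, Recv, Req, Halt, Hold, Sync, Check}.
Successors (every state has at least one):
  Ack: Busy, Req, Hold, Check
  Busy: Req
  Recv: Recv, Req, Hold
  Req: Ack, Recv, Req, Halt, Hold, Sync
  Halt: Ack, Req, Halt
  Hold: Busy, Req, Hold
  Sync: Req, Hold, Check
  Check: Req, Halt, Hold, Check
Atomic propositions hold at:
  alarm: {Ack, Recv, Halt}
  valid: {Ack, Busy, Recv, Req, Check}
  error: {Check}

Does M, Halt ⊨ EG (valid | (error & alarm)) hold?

No

Sat(error & alarm) = ∅
Sat(valid | (error & alarm)) = {Ack, Busy, Recv, Req, Check}
EG (valid | (error & alarm)): greatest fixpoint, start Z0 = {Ack, Busy, Recv, Req, Check}, keep only states in Sat with some successor in Z. Already a fixed point.
Sat(EG (valid | (error & alarm))) = {Ack, Busy, Recv, Req, Check}
Halt ∉ Sat(EG (valid | (error & alarm))) = {Ack, Busy, Recv, Req, Check}, so the formula does not hold at Halt.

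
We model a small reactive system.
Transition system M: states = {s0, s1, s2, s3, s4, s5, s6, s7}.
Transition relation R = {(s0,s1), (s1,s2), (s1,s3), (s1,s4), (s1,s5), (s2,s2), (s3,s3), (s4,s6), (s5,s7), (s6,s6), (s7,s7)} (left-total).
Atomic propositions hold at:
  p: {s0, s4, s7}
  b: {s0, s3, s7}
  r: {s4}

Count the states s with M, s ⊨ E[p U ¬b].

Sat(¬b) = {s1, s2, s4, s5, s6}
E[p U ¬b]: least fixpoint, start Z0 = Sat(¬b) = {s1, s2, s4, s5, s6}, add states in Sat(p) with some successor in Z. Z1 = {s0, s1, s2, s4, s5, s6}; fixed.
Sat(E[p U ¬b]) = {s0, s1, s2, s4, s5, s6}
|Sat(E[p U ¬b])| = |{s0, s1, s2, s4, s5, s6}| = 6.

6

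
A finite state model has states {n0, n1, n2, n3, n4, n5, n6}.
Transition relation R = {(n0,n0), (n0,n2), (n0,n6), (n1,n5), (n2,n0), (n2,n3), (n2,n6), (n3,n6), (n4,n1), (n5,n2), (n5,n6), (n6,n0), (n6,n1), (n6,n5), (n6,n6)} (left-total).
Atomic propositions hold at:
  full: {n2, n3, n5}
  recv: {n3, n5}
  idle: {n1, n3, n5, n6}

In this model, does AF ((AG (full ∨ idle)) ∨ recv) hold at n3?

Sat(full ∨ idle) = {n1, n2, n3, n5, n6}
AG (full ∨ idle): greatest fixpoint, start Z0 = {n1, n2, n3, n5, n6}, keep only states in Sat with every successor in Z. Z1 = {n1, n3, n5}; Z2 = {n1}; Z3 = ∅; fixed.
Sat(AG (full ∨ idle)) = ∅
Sat((AG (full ∨ idle)) ∨ recv) = {n3, n5}
AF ((AG (full ∨ idle)) ∨ recv): least fixpoint, start Z0 = {n3, n5}, add states with every successor in Z. Z1 = {n1, n3, n5}; Z2 = {n1, n3, n4, n5}; fixed.
Sat(AF ((AG (full ∨ idle)) ∨ recv)) = {n1, n3, n4, n5}
n3 ∈ Sat(AF ((AG (full ∨ idle)) ∨ recv)) = {n1, n3, n4, n5}, so the formula holds at n3.

Yes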